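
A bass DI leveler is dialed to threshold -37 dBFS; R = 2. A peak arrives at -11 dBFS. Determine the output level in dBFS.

-24 dBFS

Overshoot: -11 − (-37) = 26 dB.
2:1 compression reduces that to 26/2 = 13 dB over.
Output = -37 + 13 = -24 dBFS.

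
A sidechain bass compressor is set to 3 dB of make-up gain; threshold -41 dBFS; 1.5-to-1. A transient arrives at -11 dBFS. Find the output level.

The input is 30 dB above the -41 dBFS threshold.
The 30 dB excess becomes 20 dB after 1.5:1 reduction.
So the level is -41 + 20 = -21 dBFS; make-up adds 3 dB, giving -18 dBFS.

-18 dBFS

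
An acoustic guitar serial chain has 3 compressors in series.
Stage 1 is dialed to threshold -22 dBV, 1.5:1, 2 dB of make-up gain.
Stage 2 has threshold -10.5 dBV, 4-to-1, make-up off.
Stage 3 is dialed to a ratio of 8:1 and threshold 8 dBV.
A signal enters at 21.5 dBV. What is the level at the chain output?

Stage 1: 21.5 dBV is 43.5 dB over -22 dBV; at 1.5:1 that becomes 29 dB over, giving 7 dBV; +2 dB make-up → 9 dBV.
Stage 2: 9 dBV is 19.5 dB over -10.5 dBV; at 4:1 that becomes 4.875 dB over, giving -5.625 dBV.
Stage 3: -5.625 dBV is at or below the 8 dBV threshold — no compression; output -5.625 dBV.

-5.625 dBV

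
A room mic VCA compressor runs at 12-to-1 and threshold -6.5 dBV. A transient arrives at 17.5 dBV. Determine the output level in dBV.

-4.5 dBV

The input is 24 dB above the -6.5 dBV threshold.
The 24 dB excess becomes 2 dB after 12:1 reduction.
So the level is -6.5 + 2 = -4.5 dBV.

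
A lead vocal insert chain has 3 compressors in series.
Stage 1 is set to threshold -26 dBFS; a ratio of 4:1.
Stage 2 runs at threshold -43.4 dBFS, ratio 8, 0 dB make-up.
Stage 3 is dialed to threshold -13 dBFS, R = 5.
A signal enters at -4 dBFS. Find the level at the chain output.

Stage 1: 22 dB above -26 dBFS, reduced 4:1 to 5.5 dB above → -20.5 dBFS.
Stage 2: overshoot 22.9 dB → 22.9/8 = 2.8625 dB → -40.5375 dBFS.
Stage 3: below threshold (-40.5375 ≤ -13); passes unchanged; output -40.5375 dBFS.

-40.5375 dBFS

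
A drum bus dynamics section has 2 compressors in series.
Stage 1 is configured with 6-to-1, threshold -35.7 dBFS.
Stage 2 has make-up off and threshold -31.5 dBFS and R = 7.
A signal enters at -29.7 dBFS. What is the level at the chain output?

Stage 1: -29.7 dBFS is 6 dB over -35.7 dBFS; at 6:1 that becomes 1 dB over, giving -34.7 dBFS.
Stage 2: -34.7 dBFS ≤ -31.5 dBFS, so stage 2 doesn't engage; output -34.7 dBFS.

-34.7 dBFS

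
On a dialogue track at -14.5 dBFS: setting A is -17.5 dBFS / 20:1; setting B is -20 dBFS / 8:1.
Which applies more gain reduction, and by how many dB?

B, by 1.9625 dB

A: overshoot 3 dB → output overshoot 0.15 dB → GR 2.85 dB.
B: overshoot 5.5 dB → output overshoot 0.6875 dB → GR 4.8125 dB.
B reduces 1.9625 dB more.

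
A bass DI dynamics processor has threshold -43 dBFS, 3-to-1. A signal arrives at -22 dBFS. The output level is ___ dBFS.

-36 dBFS

The input is 21 dB above the -43 dBFS threshold.
At 3:1 the overshoot is divided by 3, leaving 7 dB above threshold.
Output = -43 + 7 = -36 dBFS.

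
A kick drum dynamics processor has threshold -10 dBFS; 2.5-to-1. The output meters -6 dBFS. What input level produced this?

The compressed level sits -6 − (-10) = 4 dB over threshold.
Before 2.5:1 compression the overshoot was 4 × 2.5 = 10 dB, so input = -10 + 10 = 0 dBFS.

0 dBFS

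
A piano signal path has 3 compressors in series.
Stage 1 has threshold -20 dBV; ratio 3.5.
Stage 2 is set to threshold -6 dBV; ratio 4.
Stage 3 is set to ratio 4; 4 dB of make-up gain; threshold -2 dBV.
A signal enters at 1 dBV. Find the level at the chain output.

Stage 1: 1 dBV is 21 dB over -20 dBV; at 3.5:1 that becomes 6 dB over, giving -14 dBV.
Stage 2: -14 dBV ≤ -6 dBV, so stage 2 doesn't engage; output -14 dBV.
Stage 3: below threshold (-14 ≤ -2); passes unchanged; make-up brings it to -10 dBV.

-10 dBV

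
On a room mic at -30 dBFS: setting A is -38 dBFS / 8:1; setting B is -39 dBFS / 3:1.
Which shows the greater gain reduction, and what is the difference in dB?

A, by 1 dB

A: overshoot 8 dB → output overshoot 1 dB → GR 7 dB.
B: overshoot 9 dB → output overshoot 3 dB → GR 6 dB.
A applies 1 dB more gain reduction.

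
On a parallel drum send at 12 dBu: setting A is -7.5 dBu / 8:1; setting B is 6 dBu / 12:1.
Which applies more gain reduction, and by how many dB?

A: 19.5 dB over, compressed to 2.4375 dB over, so 17.0625 dB of GR.
B: 6 dB over, compressed to 0.5 dB over, so 5.5 dB of GR.
A reduces 11.5625 dB more.

A, by 11.5625 dB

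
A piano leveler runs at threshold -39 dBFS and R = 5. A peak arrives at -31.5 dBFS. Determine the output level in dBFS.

The input is 7.5 dB above the -39 dBFS threshold.
The 7.5 dB excess becomes 1.5 dB after 5:1 reduction.
That puts the output at -37.5 dBFS.

-37.5 dBFS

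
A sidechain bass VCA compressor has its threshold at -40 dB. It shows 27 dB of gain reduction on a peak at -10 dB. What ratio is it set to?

10:1

Input overshoot = -10 − (-40) = 30 dB.
Output overshoot = 30 − 27 = 3 dB.
Ratio = input overshoot / output overshoot = 30 / 3 = 10.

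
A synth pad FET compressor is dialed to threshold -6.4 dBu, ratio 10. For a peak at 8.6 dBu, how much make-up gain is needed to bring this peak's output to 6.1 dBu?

11 dB

The peak compresses to -6.4 + 15/10 = -4.9 dBu.
To reach 6.1 dBu requires 6.1 − (-4.9) = 11 dB of make-up.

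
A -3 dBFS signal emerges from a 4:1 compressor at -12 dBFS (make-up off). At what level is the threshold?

Gain reduction = -3 − (-12) = 9 dB; output overshoot = GR / (R − 1) = 9 / 3 = 3 dB.
Threshold = output − output overshoot = -12 − 3 = -15 dBFS.

-15 dBFS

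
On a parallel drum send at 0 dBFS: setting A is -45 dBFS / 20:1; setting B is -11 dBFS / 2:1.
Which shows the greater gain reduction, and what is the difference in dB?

A, by 37.25 dB

A: 45 dB over, compressed to 2.25 dB over, so 42.75 dB of GR.
B: 11 dB over, compressed to 5.5 dB over, so 5.5 dB of GR.
A reduces 37.25 dB more.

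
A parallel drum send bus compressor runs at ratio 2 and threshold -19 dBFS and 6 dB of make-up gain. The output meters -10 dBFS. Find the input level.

-13 dBFS

Remove make-up: -10 − 6 = -16 dBFS.
Post-compression overshoot = -16 − (-19) = 3 dB.
Input overshoot = R × output overshoot = 6 dB → input = -19 + 6 = -13 dBFS.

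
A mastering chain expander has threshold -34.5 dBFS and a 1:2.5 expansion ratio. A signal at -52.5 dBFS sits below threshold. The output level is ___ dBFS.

-79.5 dBFS

The input is 18 dB below the -34.5 dBFS threshold.
A 1:2.5 expander multiplies undershoot by 2.5: 18 × 2.5 = 45 dB below threshold.
Output = -34.5 − 45 = -79.5 dBFS.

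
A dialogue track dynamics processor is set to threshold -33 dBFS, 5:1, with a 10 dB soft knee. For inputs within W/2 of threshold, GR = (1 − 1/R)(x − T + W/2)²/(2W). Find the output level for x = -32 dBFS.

-33.44 dBFS

x − T + W/2 = -32 − (-33) + 5 = 6.
GR = (1 − 1/5) × 6² / 20 = 0.8 × 36 / 20 = 1.44 dB.
Output = -32 − 1.44 = -33.44 dBFS.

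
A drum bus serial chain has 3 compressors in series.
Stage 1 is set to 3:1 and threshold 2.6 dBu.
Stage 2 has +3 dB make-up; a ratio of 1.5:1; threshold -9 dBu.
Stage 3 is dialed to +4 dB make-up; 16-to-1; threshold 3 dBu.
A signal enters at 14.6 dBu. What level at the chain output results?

Stage 1: 12 dB above 2.6 dBu, reduced 3:1 to 4 dB above → 6.6 dBu.
Stage 2: 15.6 dB above -9 dBu, reduced 1.5:1 to 10.4 dB above → 1.4 dBu; +3 dB make-up → 4.4 dBu.
Stage 3: 1.4 dB above 3 dBu, reduced 16:1 to 0.0875 dB above → 3.0875 dBu; +4 dB make-up → 7.0875 dBu.

7.0875 dBu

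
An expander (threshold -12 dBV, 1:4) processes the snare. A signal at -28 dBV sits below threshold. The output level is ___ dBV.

-76 dBV

Undershoot = (-12) − (-28) = 16 dB.
At 1:4, that expands to 64 dB under threshold.
Output = -12 − 64 = -76 dBV.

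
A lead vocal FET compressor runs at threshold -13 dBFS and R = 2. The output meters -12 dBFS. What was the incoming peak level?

-11 dBFS

Post-compression overshoot = -12 − (-13) = 1 dB.
Input overshoot = R × output overshoot = 2 dB → input = -13 + 2 = -11 dBFS.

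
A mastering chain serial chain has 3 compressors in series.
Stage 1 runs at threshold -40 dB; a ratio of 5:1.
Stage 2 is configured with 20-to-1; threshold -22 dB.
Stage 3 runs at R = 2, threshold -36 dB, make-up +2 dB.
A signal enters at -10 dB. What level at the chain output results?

Stage 1: -10 dB is 30 dB over -40 dB; at 5:1 that becomes 6 dB over, giving -34 dB.
Stage 2: below threshold (-34 ≤ -22); passes unchanged; output -34 dB.
Stage 3: 2 dB above -36 dB, reduced 2:1 to 1 dB above → -35 dB; +2 dB make-up → -33 dB.

-33 dB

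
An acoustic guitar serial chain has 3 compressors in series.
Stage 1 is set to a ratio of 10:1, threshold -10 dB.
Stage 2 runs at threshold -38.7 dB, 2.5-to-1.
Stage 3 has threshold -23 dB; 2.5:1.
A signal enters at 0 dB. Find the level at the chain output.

Stage 1: overshoot 10 dB → 10/10 = 1 dB → -9 dB.
Stage 2: overshoot 29.7 dB → 29.7/2.5 = 11.88 dB → -26.82 dB.
Stage 3: below threshold (-26.82 ≤ -23); passes unchanged; output -26.82 dB.

-26.82 dB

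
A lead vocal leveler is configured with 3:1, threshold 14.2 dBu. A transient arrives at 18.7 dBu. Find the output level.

The input is 4.5 dB above the 14.2 dBu threshold.
The 4.5 dB excess becomes 1.5 dB after 3:1 reduction.
Output = 14.2 + 1.5 = 15.7 dBu.

15.7 dBu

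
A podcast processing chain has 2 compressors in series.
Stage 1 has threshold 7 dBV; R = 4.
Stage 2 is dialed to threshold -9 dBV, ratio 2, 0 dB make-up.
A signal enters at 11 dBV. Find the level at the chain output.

Stage 1: 11 dBV is 4 dB over 7 dBV; at 4:1 that becomes 1 dB over, giving 8 dBV.
Stage 2: 17 dB above -9 dBV, reduced 2:1 to 8.5 dB above → -0.5 dBV.

-0.5 dBV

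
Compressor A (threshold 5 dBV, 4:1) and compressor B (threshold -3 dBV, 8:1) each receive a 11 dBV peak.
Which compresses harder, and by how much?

A: overshoot 6 dB → output overshoot 1.5 dB → GR 4.5 dB.
B: overshoot 14 dB → output overshoot 1.75 dB → GR 12.25 dB.
Difference: 7.75 dB in favour of B.

B, by 7.75 dB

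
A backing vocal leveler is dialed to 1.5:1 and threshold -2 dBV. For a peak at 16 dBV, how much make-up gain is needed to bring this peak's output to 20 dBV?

Overshoot 18 dB → 18/1.5 = 12 dB after compression, so the compressed level is -2 + 12 = 10 dBV.
Make-up = target − compressed = 20 − 10 = 10 dB.

10 dB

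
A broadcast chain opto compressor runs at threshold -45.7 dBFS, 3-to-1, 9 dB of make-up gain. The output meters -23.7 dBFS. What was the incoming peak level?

-6.7 dBFS

Remove make-up: -23.7 − 9 = -32.7 dBFS.
The compressed level sits -32.7 − (-45.7) = 13 dB over threshold.
Input overshoot = R × output overshoot = 39 dB → input = -45.7 + 39 = -6.7 dBFS.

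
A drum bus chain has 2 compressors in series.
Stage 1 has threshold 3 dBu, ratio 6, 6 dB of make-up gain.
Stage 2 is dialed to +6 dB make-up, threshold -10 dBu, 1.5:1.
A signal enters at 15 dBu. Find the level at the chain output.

Stage 1: overshoot 12 dB → 12/6 = 2 dB → 5 dBu; +6 dB make-up → 11 dBu.
Stage 2: 21 dB above -10 dBu, reduced 1.5:1 to 14 dB above → 4 dBu; +6 dB make-up → 10 dBu.

10 dBu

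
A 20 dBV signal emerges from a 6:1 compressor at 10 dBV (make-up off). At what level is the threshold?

Gain reduction = 20 − 10 = 10 dB; output overshoot = GR / (R − 1) = 10 / 5 = 2 dB.
Threshold = output − output overshoot = 10 − 2 = 8 dBV.

8 dBV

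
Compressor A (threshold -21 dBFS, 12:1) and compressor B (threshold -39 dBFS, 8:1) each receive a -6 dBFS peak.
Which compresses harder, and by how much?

B, by 15.125 dB

A: GR = 15 − 15/12 = 13.75 dB.
B: GR = 33 − 33/8 = 28.875 dB.
Difference: 15.125 dB in favour of B.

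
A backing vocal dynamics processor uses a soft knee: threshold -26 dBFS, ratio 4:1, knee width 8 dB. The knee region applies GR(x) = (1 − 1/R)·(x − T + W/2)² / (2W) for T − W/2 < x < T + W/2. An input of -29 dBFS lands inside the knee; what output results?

-29.046875 dBFS

x − T + W/2 = -29 − (-26) + 4 = 1.
GR = (1 − 1/4) × 1² / 16 = 0.75 × 1 / 16 = 0.046875 dB.
Output = -29 − 0.046875 = -29.046875 dBFS.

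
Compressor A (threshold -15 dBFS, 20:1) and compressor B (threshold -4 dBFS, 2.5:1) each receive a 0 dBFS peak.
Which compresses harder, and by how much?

A: GR = 15 − 15/20 = 14.25 dB.
B: GR = 4 − 4/2.5 = 2.4 dB.
A applies 11.85 dB more gain reduction.

A, by 11.85 dB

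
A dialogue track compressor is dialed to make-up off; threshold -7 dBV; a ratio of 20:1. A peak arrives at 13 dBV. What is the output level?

13 dBV sits 20 dB over threshold.
The 20 dB excess becomes 1 dB after 20:1 reduction.
Output = -7 + 1 = -6 dBV.

-6 dBV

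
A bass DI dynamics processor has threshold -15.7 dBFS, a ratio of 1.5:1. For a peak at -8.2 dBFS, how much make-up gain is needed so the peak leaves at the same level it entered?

2.5 dB

Without make-up, output = threshold + overshoot/1.5 = -15.7 + 5 = -10.7 dBFS.
Gap to target: 2.5 dB.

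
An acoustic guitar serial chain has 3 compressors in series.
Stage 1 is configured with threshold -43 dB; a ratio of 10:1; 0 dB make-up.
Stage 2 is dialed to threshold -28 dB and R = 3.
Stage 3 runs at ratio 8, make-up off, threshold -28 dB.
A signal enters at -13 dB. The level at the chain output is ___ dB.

Stage 1: -13 dB is 30 dB over -43 dB; at 10:1 that becomes 3 dB over, giving -40 dB.
Stage 2: below threshold (-40 ≤ -28); passes unchanged; output -40 dB.
Stage 3: -40 dB is at or below the -28 dB threshold — no compression; output -40 dB.

-40 dB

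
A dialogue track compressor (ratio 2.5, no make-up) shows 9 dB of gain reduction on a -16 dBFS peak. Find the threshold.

Gain reduction = -16 − (-25) = 9 dB; output overshoot = GR / (R − 1) = 9 / 1.5 = 6 dB.
Threshold = output − output overshoot = -25 − 6 = -31 dBFS.

-31 dBFS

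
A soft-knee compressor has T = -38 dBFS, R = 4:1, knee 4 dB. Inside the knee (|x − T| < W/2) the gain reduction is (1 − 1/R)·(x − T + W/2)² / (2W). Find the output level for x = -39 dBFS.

-39.09375 dBFS

x − T + W/2 = -39 − (-38) + 2 = 1.
GR = (1 − 1/4) × 1² / 8 = 0.75 × 1 / 8 = 0.09375 dB.
Output = -39 − 0.09375 = -39.09375 dBFS.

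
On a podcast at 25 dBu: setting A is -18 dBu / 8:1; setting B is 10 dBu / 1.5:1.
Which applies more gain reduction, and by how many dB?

A, by 32.625 dB

A: 43 dB over, compressed to 5.375 dB over, so 37.625 dB of GR.
B: 15 dB over, compressed to 10 dB over, so 5 dB of GR.
A reduces 32.625 dB more.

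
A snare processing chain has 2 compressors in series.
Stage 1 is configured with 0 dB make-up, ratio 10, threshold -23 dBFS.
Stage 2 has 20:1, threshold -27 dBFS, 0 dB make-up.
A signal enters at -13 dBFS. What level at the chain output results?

-26.75 dBFS

Stage 1: 10 dB above -23 dBFS, reduced 10:1 to 1 dB above → -22 dBFS.
Stage 2: overshoot 5 dB → 5/20 = 0.25 dB → -26.75 dBFS.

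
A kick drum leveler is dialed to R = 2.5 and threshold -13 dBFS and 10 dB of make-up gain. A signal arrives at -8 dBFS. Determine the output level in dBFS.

Overshoot: -8 − (-13) = 5 dB.
The 5 dB excess becomes 2 dB after 2.5:1 reduction.
So the level is -13 + 2 = -11 dBFS; make-up adds 10 dB, giving -1 dBFS.

-1 dBFS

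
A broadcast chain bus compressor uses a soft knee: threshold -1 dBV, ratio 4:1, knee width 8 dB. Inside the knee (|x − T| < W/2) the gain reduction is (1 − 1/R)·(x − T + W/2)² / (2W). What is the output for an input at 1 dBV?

-0.6875 dBV

x − T + W/2 = 1 − (-1) + 4 = 6.
GR = (1 − 1/4) × 6² / 16 = 0.75 × 36 / 16 = 1.6875 dB.
Output = 1 − 1.6875 = -0.6875 dBV.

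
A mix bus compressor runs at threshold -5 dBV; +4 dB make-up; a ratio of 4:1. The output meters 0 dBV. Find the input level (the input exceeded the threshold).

Remove make-up: 0 − 4 = -4 dBV.
Post-compression overshoot = -4 − (-5) = 1 dB.
Input overshoot = R × output overshoot = 4 dB → input = -5 + 4 = -1 dBV.

-1 dBV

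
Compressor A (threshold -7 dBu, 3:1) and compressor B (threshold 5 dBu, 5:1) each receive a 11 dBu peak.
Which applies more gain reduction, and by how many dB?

A, by 7.2 dB

A: GR = 18 − 18/3 = 12 dB.
B: GR = 6 − 6/5 = 4.8 dB.
Difference: 7.2 dB in favour of A.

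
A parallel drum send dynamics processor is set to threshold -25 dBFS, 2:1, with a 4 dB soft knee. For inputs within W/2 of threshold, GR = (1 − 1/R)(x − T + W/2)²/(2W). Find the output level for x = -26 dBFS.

x − T + W/2 = -26 − (-25) + 2 = 1.
GR = (1 − 1/2) × 1² / 8 = 0.5 × 1 / 8 = 0.0625 dB.
Output = -26 − 0.0625 = -26.0625 dBFS.

-26.0625 dBFS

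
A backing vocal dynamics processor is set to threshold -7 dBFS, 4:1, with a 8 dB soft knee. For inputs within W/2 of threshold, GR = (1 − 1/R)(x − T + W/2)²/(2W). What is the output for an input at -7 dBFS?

-7.75 dBFS

x − T + W/2 = -7 − (-7) + 4 = 4.
GR = (1 − 1/4) × 4² / 16 = 0.75 × 16 / 16 = 0.75 dB.
Output = -7 − 0.75 = -7.75 dBFS.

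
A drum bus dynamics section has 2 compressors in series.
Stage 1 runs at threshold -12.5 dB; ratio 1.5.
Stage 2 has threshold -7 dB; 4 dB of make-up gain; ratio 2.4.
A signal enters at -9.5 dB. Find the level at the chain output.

Stage 1: -9.5 dB is 3 dB over -12.5 dB; at 1.5:1 that becomes 2 dB over, giving -10.5 dB.
Stage 2: -10.5 dB is at or below the -7 dB threshold — no compression; make-up brings it to -6.5 dB.

-6.5 dB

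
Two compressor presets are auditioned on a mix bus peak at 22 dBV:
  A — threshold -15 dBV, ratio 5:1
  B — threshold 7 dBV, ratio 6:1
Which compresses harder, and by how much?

A: 37 dB over, compressed to 7.4 dB over, so 29.6 dB of GR.
B: 15 dB over, compressed to 2.5 dB over, so 12.5 dB of GR.
A applies 17.1 dB more gain reduction.

A, by 17.1 dB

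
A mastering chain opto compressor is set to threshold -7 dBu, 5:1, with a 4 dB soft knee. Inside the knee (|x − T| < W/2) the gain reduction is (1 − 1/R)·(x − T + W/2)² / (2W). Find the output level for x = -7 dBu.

x − T + W/2 = -7 − (-7) + 2 = 2.
GR = (1 − 1/5) × 2² / 8 = 0.8 × 4 / 8 = 0.4 dB.
Output = -7 − 0.4 = -7.4 dBu.

-7.4 dBu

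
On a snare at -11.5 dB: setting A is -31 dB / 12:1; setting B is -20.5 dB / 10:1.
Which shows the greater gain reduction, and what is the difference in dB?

A, by 9.775 dB

A: GR = 19.5 − 19.5/12 = 17.875 dB.
B: GR = 9 − 9/10 = 8.1 dB.
A applies 9.775 dB more gain reduction.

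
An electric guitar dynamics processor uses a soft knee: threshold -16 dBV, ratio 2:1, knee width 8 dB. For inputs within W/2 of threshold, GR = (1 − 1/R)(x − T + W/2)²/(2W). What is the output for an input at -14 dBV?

-15.125 dBV

x − T + W/2 = -14 − (-16) + 4 = 6.
GR = (1 − 1/2) × 6² / 16 = 0.5 × 36 / 16 = 1.125 dB.
Output = -14 − 1.125 = -15.125 dBV.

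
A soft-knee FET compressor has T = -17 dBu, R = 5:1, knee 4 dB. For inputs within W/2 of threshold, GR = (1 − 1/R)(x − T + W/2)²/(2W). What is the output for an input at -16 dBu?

x − T + W/2 = -16 − (-17) + 2 = 3.
GR = (1 − 1/5) × 3² / 8 = 0.8 × 9 / 8 = 0.9 dB.
Output = -16 − 0.9 = -16.9 dBu.

-16.9 dBu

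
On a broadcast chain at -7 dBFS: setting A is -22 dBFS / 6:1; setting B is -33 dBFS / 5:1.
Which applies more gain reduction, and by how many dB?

B, by 8.3 dB

A: GR = 15 − 15/6 = 12.5 dB.
B: GR = 26 − 26/5 = 20.8 dB.
B reduces 8.3 dB more.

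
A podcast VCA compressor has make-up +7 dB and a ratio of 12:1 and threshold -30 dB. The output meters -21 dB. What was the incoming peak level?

-6 dB

Remove make-up: -21 − 7 = -28 dB.
That's 2 dB above the -30 dB threshold.
Undo the ratio: input overshoot = 2 × 12 = 24 dB, giving input = -6 dB.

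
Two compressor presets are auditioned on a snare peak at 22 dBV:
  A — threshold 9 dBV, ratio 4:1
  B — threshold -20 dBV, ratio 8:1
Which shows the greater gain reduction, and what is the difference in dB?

B, by 27 dB

A: overshoot 13 dB → output overshoot 3.25 dB → GR 9.75 dB.
B: overshoot 42 dB → output overshoot 5.25 dB → GR 36.75 dB.
Difference: 27 dB in favour of B.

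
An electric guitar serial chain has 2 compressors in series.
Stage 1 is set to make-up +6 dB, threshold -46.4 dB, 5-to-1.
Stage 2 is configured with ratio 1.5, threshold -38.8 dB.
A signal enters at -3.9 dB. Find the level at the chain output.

Stage 1: overshoot 42.5 dB → 42.5/5 = 8.5 dB → -37.9 dB; +6 dB make-up → -31.9 dB.
Stage 2: -31.9 dB is 6.9 dB over -38.8 dB; at 1.5:1 that becomes 4.6 dB over, giving -34.2 dB.

-34.2 dB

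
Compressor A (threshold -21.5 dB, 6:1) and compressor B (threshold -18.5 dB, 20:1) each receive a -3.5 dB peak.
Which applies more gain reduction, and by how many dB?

A: 18 dB over, compressed to 3 dB over, so 15 dB of GR.
B: 15 dB over, compressed to 0.75 dB over, so 14.25 dB of GR.
Difference: 0.75 dB in favour of A.

A, by 0.75 dB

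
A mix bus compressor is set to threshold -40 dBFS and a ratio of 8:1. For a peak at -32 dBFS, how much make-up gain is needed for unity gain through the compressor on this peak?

The peak compresses to -40 + 8/8 = -39 dBFS.
To reach -32 dBFS requires -32 − (-39) = 7 dB of make-up.

7 dB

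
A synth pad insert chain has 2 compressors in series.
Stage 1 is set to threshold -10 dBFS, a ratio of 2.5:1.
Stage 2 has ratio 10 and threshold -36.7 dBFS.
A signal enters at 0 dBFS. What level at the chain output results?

Stage 1: 10 dB above -10 dBFS, reduced 2.5:1 to 4 dB above → -6 dBFS.
Stage 2: overshoot 30.7 dB → 30.7/10 = 3.07 dB → -33.63 dBFS.

-33.63 dBFS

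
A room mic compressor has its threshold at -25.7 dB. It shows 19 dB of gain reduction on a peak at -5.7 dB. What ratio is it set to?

Input overshoot = -5.7 − (-25.7) = 20 dB.
Output overshoot = 20 − 19 = 1 dB.
Ratio = input overshoot / output overshoot = 20 / 1 = 20.

20:1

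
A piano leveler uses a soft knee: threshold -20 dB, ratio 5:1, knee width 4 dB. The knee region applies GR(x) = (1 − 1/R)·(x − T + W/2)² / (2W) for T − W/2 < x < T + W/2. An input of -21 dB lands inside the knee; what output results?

-21.1 dB

x − T + W/2 = -21 − (-20) + 2 = 1.
GR = (1 − 1/5) × 1² / 8 = 0.8 × 1 / 8 = 0.1 dB.
Output = -21 − 0.1 = -21.1 dB.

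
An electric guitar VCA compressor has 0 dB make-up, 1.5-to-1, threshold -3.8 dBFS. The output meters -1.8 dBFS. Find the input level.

The compressed level sits -1.8 − (-3.8) = 2 dB over threshold.
Before 1.5:1 compression the overshoot was 2 × 1.5 = 3 dB, so input = -3.8 + 3 = -0.8 dBFS.

-0.8 dBFS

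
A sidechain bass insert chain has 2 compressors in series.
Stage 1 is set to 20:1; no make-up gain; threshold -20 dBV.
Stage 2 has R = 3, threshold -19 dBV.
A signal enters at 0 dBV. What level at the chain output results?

Stage 1: 0 dBV is 20 dB over -20 dBV; at 20:1 that becomes 1 dB over, giving -19 dBV.
Stage 2: -19 dBV ≤ -19 dBV, so stage 2 doesn't engage; output -19 dBV.

-19 dBV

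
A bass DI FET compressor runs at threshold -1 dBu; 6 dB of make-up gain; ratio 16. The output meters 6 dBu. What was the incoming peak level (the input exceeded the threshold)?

Stripping the +6 dB make-up gives 0 dBu at the gain stage.
That's 1 dB above the -1 dBu threshold.
Before 16:1 compression the overshoot was 1 × 16 = 16 dB, so input = -1 + 16 = 15 dBu.

15 dBu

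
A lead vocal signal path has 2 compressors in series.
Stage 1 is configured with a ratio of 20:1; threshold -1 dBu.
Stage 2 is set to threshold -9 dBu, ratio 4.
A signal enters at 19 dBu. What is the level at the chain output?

-6.75 dBu

Stage 1: overshoot 20 dB → 20/20 = 1 dB → 0 dBu.
Stage 2: overshoot 9 dB → 9/4 = 2.25 dB → -6.75 dBu.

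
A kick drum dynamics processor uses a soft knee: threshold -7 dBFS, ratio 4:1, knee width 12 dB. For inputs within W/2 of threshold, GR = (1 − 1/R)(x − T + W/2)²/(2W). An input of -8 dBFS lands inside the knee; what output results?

x − T + W/2 = -8 − (-7) + 6 = 5.
GR = (1 − 1/4) × 5² / 24 = 0.75 × 25 / 24 = 0.78125 dB.
Output = -8 − 0.78125 = -8.78125 dBFS.

-8.78125 dBFS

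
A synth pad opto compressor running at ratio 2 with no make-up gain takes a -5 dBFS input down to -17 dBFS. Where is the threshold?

Gain reduction = -5 − (-17) = 12 dB; output overshoot = GR / (R − 1) = 12 / 1 = 12 dB.
Threshold = output − output overshoot = -17 − 12 = -29 dBFS.

-29 dBFS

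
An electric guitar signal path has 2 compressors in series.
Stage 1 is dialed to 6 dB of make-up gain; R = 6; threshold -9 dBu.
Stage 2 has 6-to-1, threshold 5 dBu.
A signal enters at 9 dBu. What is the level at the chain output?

Stage 1: 18 dB above -9 dBu, reduced 6:1 to 3 dB above → -6 dBu; +6 dB make-up → 0 dBu.
Stage 2: below threshold (0 ≤ 5); passes unchanged; output 0 dBu.

0 dBu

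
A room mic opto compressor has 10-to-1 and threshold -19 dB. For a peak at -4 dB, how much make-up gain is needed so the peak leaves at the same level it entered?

Without make-up, output = threshold + overshoot/10 = -19 + 1.5 = -17.5 dB.
Gap to target: 13.5 dB.

13.5 dB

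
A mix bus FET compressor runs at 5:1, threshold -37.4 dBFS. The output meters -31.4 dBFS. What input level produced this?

-7.4 dBFS

That's 6 dB above the -37.4 dBFS threshold.
Undo the ratio: input overshoot = 6 × 5 = 30 dB, giving input = -7.4 dBFS.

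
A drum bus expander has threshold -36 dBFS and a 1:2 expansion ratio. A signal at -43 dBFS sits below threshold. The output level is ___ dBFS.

-50 dBFS

Below threshold, a 1:2 expander applies gain = (2−1)×(T − x) of attenuation.
(2−1) × 7 = 7 dB, so output = -43 − 7 = -50 dBFS.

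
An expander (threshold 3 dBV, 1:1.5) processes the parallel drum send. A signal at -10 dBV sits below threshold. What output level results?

Undershoot = 3 − (-10) = 13 dB.
At 1:1.5, that expands to 19.5 dB under threshold.
Output = 3 − 19.5 = -16.5 dBV.

-16.5 dBV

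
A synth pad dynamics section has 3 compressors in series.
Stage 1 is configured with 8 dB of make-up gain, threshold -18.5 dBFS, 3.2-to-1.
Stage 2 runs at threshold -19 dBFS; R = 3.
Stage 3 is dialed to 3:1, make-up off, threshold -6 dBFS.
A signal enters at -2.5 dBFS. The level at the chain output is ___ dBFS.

-14.5 dBFS

Stage 1: overshoot 16 dB → 16/3.2 = 5 dB → -13.5 dBFS; +8 dB make-up → -5.5 dBFS.
Stage 2: overshoot 13.5 dB → 13.5/3 = 4.5 dB → -14.5 dBFS.
Stage 3: -14.5 dBFS ≤ -6 dBFS, so stage 3 doesn't engage; output -14.5 dBFS.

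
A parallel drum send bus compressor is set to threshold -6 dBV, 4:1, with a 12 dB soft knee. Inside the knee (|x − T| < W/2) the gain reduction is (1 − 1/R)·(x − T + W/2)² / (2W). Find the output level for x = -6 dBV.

x − T + W/2 = -6 − (-6) + 6 = 6.
GR = (1 − 1/4) × 6² / 24 = 0.75 × 36 / 24 = 1.125 dB.
Output = -6 − 1.125 = -7.125 dBV.

-7.125 dBV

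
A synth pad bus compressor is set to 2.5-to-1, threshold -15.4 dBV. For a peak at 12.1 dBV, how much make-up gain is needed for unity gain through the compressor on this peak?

Overshoot 27.5 dB → 27.5/2.5 = 11 dB after compression, so the compressed level is -15.4 + 11 = -4.4 dBV.
Make-up = target − compressed = 12.1 − (-4.4) = 16.5 dB.

16.5 dB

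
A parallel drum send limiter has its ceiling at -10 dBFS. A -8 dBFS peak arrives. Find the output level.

-10 dBFS

The limiter clamps the peak to its -10 dBFS ceiling.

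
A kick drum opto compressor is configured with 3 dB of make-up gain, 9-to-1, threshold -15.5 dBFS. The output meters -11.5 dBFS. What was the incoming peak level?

Stripping the +3 dB make-up gives -14.5 dBFS at the gain stage.
That's 1 dB above the -15.5 dBFS threshold.
Undo the ratio: input overshoot = 1 × 9 = 9 dB, giving input = -6.5 dBFS.

-6.5 dBFS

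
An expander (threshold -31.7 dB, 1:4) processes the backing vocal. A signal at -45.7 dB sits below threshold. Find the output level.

The input is 14 dB below the -31.7 dB threshold.
A 1:4 expander multiplies undershoot by 4: 14 × 4 = 56 dB below threshold.
Output = -31.7 − 56 = -87.7 dB.

-87.7 dB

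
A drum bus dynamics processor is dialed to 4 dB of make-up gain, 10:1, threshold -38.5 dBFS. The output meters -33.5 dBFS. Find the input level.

-28.5 dBFS

Remove make-up: -33.5 − 4 = -37.5 dBFS.
Post-compression overshoot = -37.5 − (-38.5) = 1 dB.
Undo the ratio: input overshoot = 1 × 10 = 10 dB, giving input = -28.5 dBFS.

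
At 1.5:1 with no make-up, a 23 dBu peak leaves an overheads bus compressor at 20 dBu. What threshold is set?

Input is 9 dB above T (since output overshoot × R = input overshoot: (20 − T)·1.5 = 23 − T gives T = 14 dBu).
Check: 14 + (23 − 14)/1.5 = 14 + 6 = 20 dBu. ✓

14 dBu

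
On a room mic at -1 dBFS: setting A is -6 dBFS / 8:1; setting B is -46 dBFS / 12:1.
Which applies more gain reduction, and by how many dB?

B, by 36.875 dB

A: GR = 5 − 5/8 = 4.375 dB.
B: GR = 45 − 45/12 = 41.25 dB.
Difference: 36.875 dB in favour of B.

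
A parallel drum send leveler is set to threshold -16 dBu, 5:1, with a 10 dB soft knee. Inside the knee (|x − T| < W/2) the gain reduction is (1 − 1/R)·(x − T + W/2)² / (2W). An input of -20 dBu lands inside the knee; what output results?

x − T + W/2 = -20 − (-16) + 5 = 1.
GR = (1 − 1/5) × 1² / 20 = 0.8 × 1 / 20 = 0.04 dB.
Output = -20 − 0.04 = -20.04 dBu.

-20.04 dBu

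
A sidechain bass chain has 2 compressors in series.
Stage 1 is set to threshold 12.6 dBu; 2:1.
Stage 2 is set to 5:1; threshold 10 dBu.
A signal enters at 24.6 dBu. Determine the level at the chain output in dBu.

11.72 dBu

Stage 1: overshoot 12 dB → 12/2 = 6 dB → 18.6 dBu.
Stage 2: 18.6 dBu is 8.6 dB over 10 dBu; at 5:1 that becomes 1.72 dB over, giving 11.72 dBu.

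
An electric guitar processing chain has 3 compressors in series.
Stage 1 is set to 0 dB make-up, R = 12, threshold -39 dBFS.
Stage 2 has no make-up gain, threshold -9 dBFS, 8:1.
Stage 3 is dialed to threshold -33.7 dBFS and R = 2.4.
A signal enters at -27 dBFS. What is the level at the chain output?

Stage 1: -27 dBFS is 12 dB over -39 dBFS; at 12:1 that becomes 1 dB over, giving -38 dBFS.
Stage 2: -38 dBFS ≤ -9 dBFS, so stage 2 doesn't engage; output -38 dBFS.
Stage 3: -38 dBFS is at or below the -33.7 dBFS threshold — no compression; output -38 dBFS.

-38 dBFS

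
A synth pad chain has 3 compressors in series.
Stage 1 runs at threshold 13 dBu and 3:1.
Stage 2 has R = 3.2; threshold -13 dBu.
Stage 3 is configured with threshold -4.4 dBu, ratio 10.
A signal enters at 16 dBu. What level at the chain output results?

-4.5625 dBu

Stage 1: overshoot 3 dB → 3/3 = 1 dB → 14 dBu.
Stage 2: 27 dB above -13 dBu, reduced 3.2:1 to 8.4375 dB above → -4.5625 dBu.
Stage 3: -4.5625 dBu ≤ -4.4 dBu, so stage 3 doesn't engage; output -4.5625 dBu.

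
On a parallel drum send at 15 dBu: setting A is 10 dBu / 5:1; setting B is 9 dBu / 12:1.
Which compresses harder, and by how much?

B, by 1.5 dB

A: 5 dB over, compressed to 1 dB over, so 4 dB of GR.
B: 6 dB over, compressed to 0.5 dB over, so 5.5 dB of GR.
Difference: 1.5 dB in favour of B.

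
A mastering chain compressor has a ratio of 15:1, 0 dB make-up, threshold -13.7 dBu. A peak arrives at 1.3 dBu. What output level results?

1.3 dBu sits 15 dB over threshold.
15:1 compression reduces that to 15/15 = 1 dB over.
So the level is -13.7 + 1 = -12.7 dBu.

-12.7 dBu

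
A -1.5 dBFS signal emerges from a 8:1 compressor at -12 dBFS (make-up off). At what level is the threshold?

-13.5 dBFS

Let T be the threshold. Output overshoot = (input overshoot)/R, so -12 − T = (-1.5 − T)/8.
8·(-12 − T) = -1.5 − T → 7·T = -96 − (-1.5) = -94.5.
T = -94.5/7 = -13.5 dBFS.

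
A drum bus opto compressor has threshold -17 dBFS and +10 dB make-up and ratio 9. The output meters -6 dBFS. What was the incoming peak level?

Remove make-up: -6 − 10 = -16 dBFS.
The compressed level sits -16 − (-17) = 1 dB over threshold.
Undo the ratio: input overshoot = 1 × 9 = 9 dB, giving input = -8 dBFS.

-8 dBFS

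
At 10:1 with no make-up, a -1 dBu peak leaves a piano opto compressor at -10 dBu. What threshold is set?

-11 dBu

Let T be the threshold. Output overshoot = (input overshoot)/R, so -10 − T = (-1 − T)/10.
10·(-10 − T) = -1 − T → 9·T = -100 − (-1) = -99.
T = -99/9 = -11 dBu.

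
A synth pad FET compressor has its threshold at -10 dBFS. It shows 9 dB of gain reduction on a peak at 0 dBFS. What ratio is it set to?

Input overshoot = 0 − (-10) = 10 dB.
Output overshoot = 10 − 9 = 1 dB.
Ratio = input overshoot / output overshoot = 10 / 1 = 10.

10:1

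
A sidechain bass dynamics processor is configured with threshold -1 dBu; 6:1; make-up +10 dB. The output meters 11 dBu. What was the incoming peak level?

11 dBu

Stripping the +10 dB make-up gives 1 dBu at the gain stage.
That's 2 dB above the -1 dBu threshold.
Undo the ratio: input overshoot = 2 × 6 = 12 dB, giving input = 11 dBu.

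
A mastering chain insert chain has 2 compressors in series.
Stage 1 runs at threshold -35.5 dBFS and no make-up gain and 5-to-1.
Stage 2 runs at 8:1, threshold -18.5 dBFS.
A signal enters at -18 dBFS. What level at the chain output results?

-32 dBFS

Stage 1: -18 dBFS is 17.5 dB over -35.5 dBFS; at 5:1 that becomes 3.5 dB over, giving -32 dBFS.
Stage 2: -32 dBFS is at or below the -18.5 dBFS threshold — no compression; output -32 dBFS.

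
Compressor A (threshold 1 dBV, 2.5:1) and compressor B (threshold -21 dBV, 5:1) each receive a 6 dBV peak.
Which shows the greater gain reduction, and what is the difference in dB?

B, by 18.6 dB

A: GR = 5 − 5/2.5 = 3 dB.
B: GR = 27 − 27/5 = 21.6 dB.
B applies 18.6 dB more gain reduction.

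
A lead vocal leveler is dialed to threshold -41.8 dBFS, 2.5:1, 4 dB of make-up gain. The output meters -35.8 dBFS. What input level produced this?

Stripping the +4 dB make-up gives -39.8 dBFS at the gain stage.
Post-compression overshoot = -39.8 − (-41.8) = 2 dB.
Before 2.5:1 compression the overshoot was 2 × 2.5 = 5 dB, so input = -41.8 + 5 = -36.8 dBFS.

-36.8 dBFS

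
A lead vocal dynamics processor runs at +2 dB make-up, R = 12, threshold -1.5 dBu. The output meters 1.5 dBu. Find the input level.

Before make-up, the level was 1.5 − 2 = -0.5 dBu.
That's 1 dB above the -1.5 dBu threshold.
Before 12:1 compression the overshoot was 1 × 12 = 12 dB, so input = -1.5 + 12 = 10.5 dBu.

10.5 dBu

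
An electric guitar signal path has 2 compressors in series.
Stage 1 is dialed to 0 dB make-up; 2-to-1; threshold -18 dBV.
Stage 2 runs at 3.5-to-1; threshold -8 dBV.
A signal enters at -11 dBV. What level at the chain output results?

Stage 1: overshoot 7 dB → 7/2 = 3.5 dB → -14.5 dBV.
Stage 2: below threshold (-14.5 ≤ -8); passes unchanged; output -14.5 dBV.

-14.5 dBV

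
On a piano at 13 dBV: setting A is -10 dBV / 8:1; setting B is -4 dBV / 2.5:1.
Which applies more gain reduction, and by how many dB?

A: GR = 23 − 23/8 = 20.125 dB.
B: GR = 17 − 17/2.5 = 10.2 dB.
A reduces 9.925 dB more.

A, by 9.925 dB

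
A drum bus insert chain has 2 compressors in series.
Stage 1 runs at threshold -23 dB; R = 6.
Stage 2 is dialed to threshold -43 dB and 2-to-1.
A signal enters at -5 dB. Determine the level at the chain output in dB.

Stage 1: overshoot 18 dB → 18/6 = 3 dB → -20 dB.
Stage 2: overshoot 23 dB → 23/2 = 11.5 dB → -31.5 dB.

-31.5 dB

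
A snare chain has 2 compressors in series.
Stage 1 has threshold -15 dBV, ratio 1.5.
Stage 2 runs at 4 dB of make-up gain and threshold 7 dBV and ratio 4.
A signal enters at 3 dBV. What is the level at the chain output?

1 dBV

Stage 1: 3 dBV is 18 dB over -15 dBV; at 1.5:1 that becomes 12 dB over, giving -3 dBV.
Stage 2: below threshold (-3 ≤ 7); passes unchanged; make-up brings it to 1 dBV.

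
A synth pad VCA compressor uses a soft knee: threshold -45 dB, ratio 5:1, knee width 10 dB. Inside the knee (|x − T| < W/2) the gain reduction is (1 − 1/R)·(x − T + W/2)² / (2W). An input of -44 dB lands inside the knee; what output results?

-45.44 dB

x − T + W/2 = -44 − (-45) + 5 = 6.
GR = (1 − 1/5) × 6² / 20 = 0.8 × 36 / 20 = 1.44 dB.
Output = -44 − 1.44 = -45.44 dB.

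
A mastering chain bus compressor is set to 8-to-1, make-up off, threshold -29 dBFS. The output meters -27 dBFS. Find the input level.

-13 dBFS

Post-compression overshoot = -27 − (-29) = 2 dB.
Input overshoot = R × output overshoot = 16 dB → input = -29 + 16 = -13 dBFS.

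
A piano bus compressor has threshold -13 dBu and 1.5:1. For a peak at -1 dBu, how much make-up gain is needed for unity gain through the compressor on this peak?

4 dB

The peak compresses to -13 + 12/1.5 = -5 dBu.
To reach -1 dBu requires -1 − (-5) = 4 dB of make-up.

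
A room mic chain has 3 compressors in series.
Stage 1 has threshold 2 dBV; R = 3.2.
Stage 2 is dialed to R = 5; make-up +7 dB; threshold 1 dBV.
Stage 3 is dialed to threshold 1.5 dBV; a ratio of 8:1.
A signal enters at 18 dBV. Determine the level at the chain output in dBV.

Stage 1: 16 dB above 2 dBV, reduced 3.2:1 to 5 dB above → 7 dBV.
Stage 2: 7 dBV is 6 dB over 1 dBV; at 5:1 that becomes 1.2 dB over, giving 2.2 dBV; +7 dB make-up → 9.2 dBV.
Stage 3: overshoot 7.7 dB → 7.7/8 = 0.9625 dB → 2.4625 dBV.

2.4625 dBV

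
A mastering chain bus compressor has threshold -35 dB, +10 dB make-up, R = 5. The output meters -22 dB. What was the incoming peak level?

-20 dB

Remove make-up: -22 − 10 = -32 dB.
Post-compression overshoot = -32 − (-35) = 3 dB.
Undo the ratio: input overshoot = 3 × 5 = 15 dB, giving input = -20 dB.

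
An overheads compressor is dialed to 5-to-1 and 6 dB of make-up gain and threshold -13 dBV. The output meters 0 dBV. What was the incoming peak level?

22 dBV

Before make-up, the level was 0 − 6 = -6 dBV.
Post-compression overshoot = -6 − (-13) = 7 dB.
Before 5:1 compression the overshoot was 7 × 5 = 35 dB, so input = -13 + 35 = 22 dBV.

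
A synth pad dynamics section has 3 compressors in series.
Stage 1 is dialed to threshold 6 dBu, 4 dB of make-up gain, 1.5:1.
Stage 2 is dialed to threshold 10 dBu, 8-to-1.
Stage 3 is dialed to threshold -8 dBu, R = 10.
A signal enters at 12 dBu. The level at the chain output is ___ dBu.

-6.15 dBu

Stage 1: 6 dB above 6 dBu, reduced 1.5:1 to 4 dB above → 10 dBu; +4 dB make-up → 14 dBu.
Stage 2: 14 dBu is 4 dB over 10 dBu; at 8:1 that becomes 0.5 dB over, giving 10.5 dBu.
Stage 3: overshoot 18.5 dB → 18.5/10 = 1.85 dB → -6.15 dBu.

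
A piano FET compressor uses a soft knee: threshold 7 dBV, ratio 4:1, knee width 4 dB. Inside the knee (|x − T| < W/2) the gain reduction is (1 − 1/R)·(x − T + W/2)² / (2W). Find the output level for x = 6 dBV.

5.90625 dBV

x − T + W/2 = 6 − 7 + 2 = 1.
GR = (1 − 1/4) × 1² / 8 = 0.75 × 1 / 8 = 0.09375 dB.
Output = 6 − 0.09375 = 5.90625 dBV.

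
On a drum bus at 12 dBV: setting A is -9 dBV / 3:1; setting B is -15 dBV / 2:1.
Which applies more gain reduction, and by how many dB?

A: overshoot 21 dB → output overshoot 7 dB → GR 14 dB.
B: overshoot 27 dB → output overshoot 13.5 dB → GR 13.5 dB.
A applies 0.5 dB more gain reduction.

A, by 0.5 dB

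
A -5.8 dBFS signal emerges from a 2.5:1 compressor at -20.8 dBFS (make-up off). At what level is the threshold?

-30.8 dBFS

Let T be the threshold. Output overshoot = (input overshoot)/R, so -20.8 − T = (-5.8 − T)/2.5.
2.5·(-20.8 − T) = -5.8 − T → 1.5·T = -52 − (-5.8) = -46.2.
T = -46.2/1.5 = -30.8 dBFS.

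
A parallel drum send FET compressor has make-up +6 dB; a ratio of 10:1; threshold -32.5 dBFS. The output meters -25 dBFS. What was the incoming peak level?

-17.5 dBFS

Before make-up, the level was -25 − 6 = -31 dBFS.
That's 1.5 dB above the -32.5 dBFS threshold.
Undo the ratio: input overshoot = 1.5 × 10 = 15 dB, giving input = -17.5 dBFS.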